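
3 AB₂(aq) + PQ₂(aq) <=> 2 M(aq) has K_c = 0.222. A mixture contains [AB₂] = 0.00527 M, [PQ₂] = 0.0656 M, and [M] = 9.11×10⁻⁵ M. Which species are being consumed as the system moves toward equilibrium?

M (products)

Q_c = [M]² / ([AB₂]³·[PQ₂]) = (9.11×10⁻⁵)² / ((0.00527)³·(0.0656)) = 0.864
Q_c = 0.864 > K_c = 0.222: net reverse reaction.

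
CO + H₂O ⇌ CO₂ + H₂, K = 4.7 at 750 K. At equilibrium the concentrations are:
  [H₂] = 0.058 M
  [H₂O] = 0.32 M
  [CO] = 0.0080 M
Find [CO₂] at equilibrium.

[CO₂] = 0.21 M

At equilibrium, K = [CO₂]·[H₂] / ([CO]·[H₂O]) = 4.7.
([CO₂])·(0.058) / ((0.0080)·(0.32)) = 4.7
[CO₂] = 0.207 = 0.21 M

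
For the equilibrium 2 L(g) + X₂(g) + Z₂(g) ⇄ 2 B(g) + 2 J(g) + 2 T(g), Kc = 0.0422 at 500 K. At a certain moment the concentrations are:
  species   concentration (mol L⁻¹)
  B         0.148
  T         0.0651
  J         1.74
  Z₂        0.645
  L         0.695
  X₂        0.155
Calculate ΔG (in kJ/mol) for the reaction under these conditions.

Qc = [B]²·[J]²·[T]² / ([L]²·[X₂]·[Z₂]) = (0.148)²·(1.74)²·(0.0651)² / ((0.695)²·(0.155)·(0.645)) = 0.00582
ΔG = RT ln(Qc/Kc) = (8.314 J mol⁻¹ K⁻¹)(500 K) × ln(0.00582/0.0422)
   = (4.157 kJ/mol)(-1.981) = -8.24 kJ/mol
ΔG < 0, so the forward reaction is spontaneous (proceeds forward).

ΔG = -8.24 kJ/mol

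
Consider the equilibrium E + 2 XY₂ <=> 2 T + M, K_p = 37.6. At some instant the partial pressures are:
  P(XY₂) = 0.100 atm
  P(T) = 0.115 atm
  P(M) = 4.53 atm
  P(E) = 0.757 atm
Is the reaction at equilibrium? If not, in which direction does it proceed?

forward (toward products)

Q_p = P(T)²·P(M) / (P(E)·P(XY₂)²) = (0.115)²·(4.53) / ((0.757)·(0.100)²) = 7.91
Q_p = 7.91 < K_p = 37.6, so the forward reaction proceeds.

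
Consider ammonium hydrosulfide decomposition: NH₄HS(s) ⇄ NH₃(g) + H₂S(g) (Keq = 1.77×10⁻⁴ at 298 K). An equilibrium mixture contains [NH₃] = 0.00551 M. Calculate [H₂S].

(NH₄HS is a pure solid — omitted from Keq.)
At equilibrium, Keq = [NH₃]·[H₂S] = 1.77×10⁻⁴.
(0.00551)·([H₂S]) = 1.77×10⁻⁴
[H₂S] = 0.0321 M

[H₂S] = 0.0321 M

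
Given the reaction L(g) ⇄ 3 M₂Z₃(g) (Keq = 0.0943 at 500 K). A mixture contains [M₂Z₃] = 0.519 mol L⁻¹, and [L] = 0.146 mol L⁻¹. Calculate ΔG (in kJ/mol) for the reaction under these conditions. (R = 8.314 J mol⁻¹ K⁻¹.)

Q = [M₂Z₃]³ / [L] = (0.519)³ / (0.146) = 0.958
ΔG = RT ln(Q/Keq) = (8.314 J mol⁻¹ K⁻¹)(500 K) × ln(0.958/0.0943)
   = (4.157 kJ/mol)(2.318) = 9.64 kJ/mol
ΔG > 0, so the forward reaction is non-spontaneous (proceeds in reverse).

ΔG = 9.64 kJ/mol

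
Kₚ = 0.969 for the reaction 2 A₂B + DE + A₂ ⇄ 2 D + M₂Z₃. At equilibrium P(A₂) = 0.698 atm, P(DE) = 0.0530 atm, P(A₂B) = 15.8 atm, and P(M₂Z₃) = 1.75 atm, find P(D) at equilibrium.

P(D) = 2.26 atm

At equilibrium, Kₚ = P(D)²·P(M₂Z₃) / (P(A₂B)²·P(DE)·P(A₂)) = 0.969.
(P(D))²·(1.75) / ((15.8)²·(0.0530)·(0.698)) = 0.969
P(D)² = 5.11 ⇒ P(D) = 2.26 atm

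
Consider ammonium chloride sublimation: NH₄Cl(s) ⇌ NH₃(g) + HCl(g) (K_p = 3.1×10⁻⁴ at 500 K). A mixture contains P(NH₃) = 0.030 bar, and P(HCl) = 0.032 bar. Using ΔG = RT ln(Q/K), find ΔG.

(NH₄Cl is a pure solid — omitted from Q_p.)
Q_p = P(NH₃)·P(HCl) = (0.030)·(0.032) = 9.60×10⁻⁴
ΔG = RT ln(Q_p/K_p) = (8.314 J mol⁻¹ K⁻¹)(500 K) × ln(9.60×10⁻⁴/3.1×10⁻⁴)
   = (4.157 kJ/mol)(1.130) = 4.70 kJ/mol
ΔG > 0, so the forward reaction is non-spontaneous (proceeds in reverse).

ΔG = 4.70 kJ/mol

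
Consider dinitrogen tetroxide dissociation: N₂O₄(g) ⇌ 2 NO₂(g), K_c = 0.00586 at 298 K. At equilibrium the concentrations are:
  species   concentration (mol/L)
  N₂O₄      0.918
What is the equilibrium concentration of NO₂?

[NO₂] = 0.0733 mol/L

At equilibrium, K_c = [NO₂]² / [N₂O₄] = 0.00586.
([NO₂])² / (0.918) = 0.00586
[NO₂]² = 0.00538 ⇒ [NO₂] = 0.0733 mol/L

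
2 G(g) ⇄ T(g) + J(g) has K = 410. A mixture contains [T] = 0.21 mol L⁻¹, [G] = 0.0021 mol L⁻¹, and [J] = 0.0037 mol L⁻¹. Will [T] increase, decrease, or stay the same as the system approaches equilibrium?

increase

Q = [T]·[J] / [G]² = (0.21)·(0.0037) / (0.0021)² = 180
Q = 180 < K = 410: net forward reaction.
T is a product, so it increases.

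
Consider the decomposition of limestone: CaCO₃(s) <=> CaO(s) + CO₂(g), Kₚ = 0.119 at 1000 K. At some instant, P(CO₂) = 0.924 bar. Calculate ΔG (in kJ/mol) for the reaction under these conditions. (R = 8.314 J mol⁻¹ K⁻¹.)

ΔG = 17.0 kJ/mol

(CaCO₃, CaO are pure solids — omitted from Qₚ.)
Qₚ = P(CO₂) = 0.924
ΔG = RT ln(Qₚ/Kₚ) = (8.314 J mol⁻¹ K⁻¹)(1000 K) × ln(0.924/0.119)
   = (8.314 kJ/mol)(2.050) = 17.0 kJ/mol
ΔG > 0, so the forward reaction is non-spontaneous (proceeds in reverse).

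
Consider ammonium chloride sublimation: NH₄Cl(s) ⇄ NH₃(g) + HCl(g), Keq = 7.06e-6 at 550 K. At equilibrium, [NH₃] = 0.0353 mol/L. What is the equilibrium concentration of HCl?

(NH₄Cl is a pure solid — omitted from Keq.)
At equilibrium, Keq = [NH₃]·[HCl] = 7.06e-6.
(0.0353)·([HCl]) = 7.06e-6
[HCl] = 2.00e-4 mol/L

[HCl] = 2.00e-4 mol/L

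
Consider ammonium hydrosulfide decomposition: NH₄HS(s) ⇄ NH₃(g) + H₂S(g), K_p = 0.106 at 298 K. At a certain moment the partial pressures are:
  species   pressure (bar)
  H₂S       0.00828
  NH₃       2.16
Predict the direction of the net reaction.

toward products

(NH₄HS is a pure solid — omitted from Q_p.)
Q_p = P(NH₃)·P(H₂S) = (2.16)·(0.00828) = 0.0179
Q_p = 0.0179 < K_p = 0.106, so the forward reaction proceeds.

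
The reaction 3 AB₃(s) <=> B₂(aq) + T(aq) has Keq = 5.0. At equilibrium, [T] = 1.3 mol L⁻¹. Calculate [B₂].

[B₂] = 3.8 mol L⁻¹

(AB₃ is a pure solid — omitted from Keq.)
At equilibrium, Keq = [B₂]·[T] = 5.0.
([B₂])·(1.3) = 5.0
[B₂] = 3.85 = 3.8 mol L⁻¹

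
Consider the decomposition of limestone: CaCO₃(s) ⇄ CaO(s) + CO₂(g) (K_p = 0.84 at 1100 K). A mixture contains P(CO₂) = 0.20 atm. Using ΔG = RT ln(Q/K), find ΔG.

(CaCO₃, CaO are pure solids — omitted from Q_p.)
Q_p = P(CO₂) = 0.200
ΔG = RT ln(Q_p/K_p) = (8.314 J mol⁻¹ K⁻¹)(1100 K) × ln(0.200/0.84)
   = (9.145 kJ/mol)(-1.435) = -13.1 kJ/mol
ΔG < 0, so the forward reaction is spontaneous (proceeds forward).

ΔG = -13.1 kJ/mol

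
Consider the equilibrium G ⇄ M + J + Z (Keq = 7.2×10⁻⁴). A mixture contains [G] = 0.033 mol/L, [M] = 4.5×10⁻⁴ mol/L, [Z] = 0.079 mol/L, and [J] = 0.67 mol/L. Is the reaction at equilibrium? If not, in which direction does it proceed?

Q = [M]·[J]·[Z] / [G] = (4.5×10⁻⁴)·(0.67)·(0.079) / (0.033) = 7.2×10⁻⁴
Q = 7.2×10⁻⁴ = Keq, so the system is already at equilibrium.

no net change (already at equilibrium)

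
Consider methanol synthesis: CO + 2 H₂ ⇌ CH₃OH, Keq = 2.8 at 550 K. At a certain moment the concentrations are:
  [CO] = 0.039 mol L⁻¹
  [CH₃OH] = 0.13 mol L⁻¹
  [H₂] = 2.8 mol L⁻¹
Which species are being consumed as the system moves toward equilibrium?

Q = [CH₃OH] / ([CO]·[H₂]²) = (0.13) / ((0.039)·(2.8)²) = 0.43
Q = 0.43 < Keq = 2.8: net forward reaction.

CO, H₂ (reactants)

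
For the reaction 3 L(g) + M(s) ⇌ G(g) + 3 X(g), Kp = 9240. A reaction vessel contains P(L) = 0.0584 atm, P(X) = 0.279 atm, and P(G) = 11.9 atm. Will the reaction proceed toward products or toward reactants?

(M is a pure solid — omitted from Qp.)
Qp = P(G)·P(X)³ / P(L)³ = (11.9)·(0.279)³ / (0.0584)³ = 1300
Qp = 1300 < Kp = 9240, so the forward reaction proceeds.

in the forward direction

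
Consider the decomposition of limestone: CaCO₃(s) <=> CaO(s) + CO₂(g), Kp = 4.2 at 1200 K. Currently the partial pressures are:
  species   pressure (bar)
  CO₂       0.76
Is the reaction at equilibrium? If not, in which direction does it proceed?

toward products

(CaCO₃, CaO are pure solids — omitted from Qp.)
Qp = P(CO₂) = 0.76
Qp = 0.76 < Kp = 4.2, so the forward reaction proceeds.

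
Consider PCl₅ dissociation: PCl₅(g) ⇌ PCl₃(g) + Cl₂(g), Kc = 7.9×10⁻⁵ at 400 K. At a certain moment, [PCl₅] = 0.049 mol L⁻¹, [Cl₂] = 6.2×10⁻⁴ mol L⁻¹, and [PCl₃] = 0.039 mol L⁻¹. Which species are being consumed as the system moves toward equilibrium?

Qc = [PCl₃]·[Cl₂] / [PCl₅] = (0.039)·(6.2×10⁻⁴) / (0.049) = 4.9×10⁻⁴
Qc = 4.9×10⁻⁴ > Kc = 7.9×10⁻⁵: net reverse reaction.

PCl₃, Cl₂ (products)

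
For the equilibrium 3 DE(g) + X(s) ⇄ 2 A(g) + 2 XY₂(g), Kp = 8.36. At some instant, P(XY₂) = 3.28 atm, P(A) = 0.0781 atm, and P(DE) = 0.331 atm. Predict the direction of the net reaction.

(X is a pure solid — omitted from Qp.)
Qp = P(A)²·P(XY₂)² / P(DE)³ = (0.0781)²·(3.28)² / (0.331)³ = 1.81
Qp = 1.81 < Kp = 8.36, so the forward reaction proceeds.

toward products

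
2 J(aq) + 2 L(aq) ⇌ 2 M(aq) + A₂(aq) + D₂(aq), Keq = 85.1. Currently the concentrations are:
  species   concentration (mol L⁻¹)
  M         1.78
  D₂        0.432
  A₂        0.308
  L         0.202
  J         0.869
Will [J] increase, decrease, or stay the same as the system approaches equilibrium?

decrease

Q = [M]²·[A₂]·[D₂] / ([J]²·[L]²) = (1.78)²·(0.308)·(0.432) / ((0.869)²·(0.202)²) = 13.7
Q = 13.7 < Keq = 85.1: net forward reaction.
J is a reactant, so it decreases.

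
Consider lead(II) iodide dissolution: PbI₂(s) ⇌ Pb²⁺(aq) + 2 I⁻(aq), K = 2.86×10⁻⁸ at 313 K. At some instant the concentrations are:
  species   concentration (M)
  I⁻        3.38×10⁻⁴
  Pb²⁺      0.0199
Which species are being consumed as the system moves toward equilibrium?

PbI₂ (reactants)

(PbI₂ is a pure solid — omitted from Q.)
Q = [Pb²⁺]·[I⁻]² = (0.0199)·(3.38×10⁻⁴)² = 2.27×10⁻⁹
Q = 2.27×10⁻⁹ < K = 2.86×10⁻⁸: net forward reaction.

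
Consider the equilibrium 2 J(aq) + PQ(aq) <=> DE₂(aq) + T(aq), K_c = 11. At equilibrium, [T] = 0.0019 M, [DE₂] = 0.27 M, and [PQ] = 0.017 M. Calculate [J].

At equilibrium, K_c = [DE₂]·[T] / ([J]²·[PQ]) = 11.
(0.27)·(0.0019) / (([J])²·(0.017)) = 11
[J]² = 0.00274 ⇒ [J] = 0.052 M

[J] = 0.052 M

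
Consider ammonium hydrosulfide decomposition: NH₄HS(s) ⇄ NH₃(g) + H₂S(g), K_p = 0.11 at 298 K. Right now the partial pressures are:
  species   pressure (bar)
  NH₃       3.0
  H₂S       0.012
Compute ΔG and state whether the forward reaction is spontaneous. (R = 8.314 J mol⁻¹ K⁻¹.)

ΔG = -2.77 kJ/mol; the forward reaction is spontaneous

(NH₄HS is a pure solid — omitted from Q_p.)
Q_p = P(NH₃)·P(H₂S) = (3.0)·(0.012) = 0.0360
ΔG = RT ln(Q_p/K_p) = (8.314 J mol⁻¹ K⁻¹)(298 K) × ln(0.0360/0.11)
   = (2.478 kJ/mol)(-1.117) = -2.77 kJ/mol
ΔG < 0, so the forward reaction is spontaneous (proceeds forward).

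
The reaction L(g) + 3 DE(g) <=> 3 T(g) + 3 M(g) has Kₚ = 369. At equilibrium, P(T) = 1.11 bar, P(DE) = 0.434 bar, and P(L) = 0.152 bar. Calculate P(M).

P(M) = 1.50 bar

At equilibrium, Kₚ = P(T)³·P(M)³ / (P(L)·P(DE)³) = 369.
(1.11)³·(P(M))³ / ((0.152)·(0.434)³) = 369
P(M)³ = 3.35 ⇒ P(M) = 1.50 bar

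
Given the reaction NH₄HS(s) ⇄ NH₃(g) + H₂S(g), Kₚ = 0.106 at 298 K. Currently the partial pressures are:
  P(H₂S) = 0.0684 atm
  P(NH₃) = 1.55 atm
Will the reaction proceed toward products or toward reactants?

(NH₄HS is a pure solid — omitted from Qₚ.)
Qₚ = P(NH₃)·P(H₂S) = (1.55)·(0.0684) = 0.106
Qₚ = 0.106 = Kₚ, so the system is already at equilibrium.

at equilibrium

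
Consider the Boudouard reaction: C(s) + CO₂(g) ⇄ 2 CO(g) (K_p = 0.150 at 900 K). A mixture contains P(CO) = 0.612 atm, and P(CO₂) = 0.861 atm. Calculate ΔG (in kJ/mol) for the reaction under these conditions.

ΔG = 7.97 kJ/mol

(C is a pure solid — omitted from Q_p.)
Q_p = P(CO)² / P(CO₂) = (0.612)² / (0.861) = 0.435
ΔG = RT ln(Q_p/K_p) = (8.314 J mol⁻¹ K⁻¹)(900 K) × ln(0.435/0.150)
   = (7.483 kJ/mol)(1.065) = 7.97 kJ/mol
ΔG > 0, so the forward reaction is non-spontaneous (proceeds in reverse).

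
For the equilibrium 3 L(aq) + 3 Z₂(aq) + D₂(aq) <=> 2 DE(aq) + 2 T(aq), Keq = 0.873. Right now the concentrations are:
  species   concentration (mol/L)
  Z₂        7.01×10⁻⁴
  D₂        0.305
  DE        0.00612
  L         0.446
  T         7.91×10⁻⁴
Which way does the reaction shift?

toward reactants

Q = [DE]²·[T]² / ([L]³·[Z₂]³·[D₂]) = (0.00612)²·(7.91×10⁻⁴)² / ((0.446)³·(7.01×10⁻⁴)³·(0.305)) = 2.51
Q = 2.51 > Keq = 0.873, so the reverse reaction proceeds.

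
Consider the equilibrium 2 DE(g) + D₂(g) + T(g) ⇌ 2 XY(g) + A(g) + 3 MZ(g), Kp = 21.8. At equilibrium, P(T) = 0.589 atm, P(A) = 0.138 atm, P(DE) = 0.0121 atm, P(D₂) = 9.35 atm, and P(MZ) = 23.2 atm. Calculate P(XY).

P(XY) = 0.00319 atm

At equilibrium, Kp = P(XY)²·P(A)·P(MZ)³ / (P(DE)²·P(D₂)·P(T)) = 21.8.
(P(XY))²·(0.138)·(23.2)³ / ((0.0121)²·(9.35)·(0.589)) = 21.8
P(XY)² = 1.02×10⁻⁵ ⇒ P(XY) = 0.00319 atm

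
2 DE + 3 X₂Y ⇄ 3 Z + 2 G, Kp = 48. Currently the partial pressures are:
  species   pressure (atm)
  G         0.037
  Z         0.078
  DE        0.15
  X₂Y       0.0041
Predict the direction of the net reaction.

Qp = P(Z)³·P(G)² / (P(DE)²·P(X₂Y)³) = (0.078)³·(0.037)² / ((0.15)²·(0.0041)³) = 420
Qp = 420 > Kp = 48, so the reverse reaction proceeds.

to the left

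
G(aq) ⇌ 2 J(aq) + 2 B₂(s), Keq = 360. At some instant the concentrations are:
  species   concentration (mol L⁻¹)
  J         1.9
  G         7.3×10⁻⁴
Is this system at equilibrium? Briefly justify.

no; Q > K, reaction proceeds in reverse

(B₂ is a pure solid — omitted from Q.)
Q = [J]² / [G] = (1.9)² / (7.3×10⁻⁴) = 4900
Q = 4900 > Keq = 360: net reverse reaction.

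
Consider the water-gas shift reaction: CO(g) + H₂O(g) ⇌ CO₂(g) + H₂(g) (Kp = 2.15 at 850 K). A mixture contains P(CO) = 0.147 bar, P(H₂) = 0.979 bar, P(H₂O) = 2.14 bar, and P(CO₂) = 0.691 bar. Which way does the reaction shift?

Qp = P(CO₂)·P(H₂) / (P(CO)·P(H₂O)) = (0.691)·(0.979) / ((0.147)·(2.14)) = 2.15
Qp = 2.15 = Kp, so the system is already at equilibrium.

no net change (already at equilibrium)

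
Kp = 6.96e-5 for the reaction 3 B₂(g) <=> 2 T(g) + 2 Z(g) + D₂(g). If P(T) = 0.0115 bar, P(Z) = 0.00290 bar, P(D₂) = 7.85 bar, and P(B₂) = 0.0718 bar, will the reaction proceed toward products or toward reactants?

Qp = P(T)²·P(Z)²·P(D₂) / P(B₂)³ = (0.0115)²·(0.00290)²·(7.85) / (0.0718)³ = 2.36e-5
Qp = 2.36e-5 < Kp = 6.96e-5, so the forward reaction proceeds.

forward (toward products)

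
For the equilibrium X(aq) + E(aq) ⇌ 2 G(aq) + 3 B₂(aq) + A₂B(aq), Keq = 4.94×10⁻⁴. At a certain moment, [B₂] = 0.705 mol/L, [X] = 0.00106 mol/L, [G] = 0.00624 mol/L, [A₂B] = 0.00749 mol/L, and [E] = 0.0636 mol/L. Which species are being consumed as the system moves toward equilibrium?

G, B₂, A₂B (products)

Q = [G]²·[B₂]³·[A₂B] / ([X]·[E]) = (0.00624)²·(0.705)³·(0.00749) / ((0.00106)·(0.0636)) = 0.00152
Q = 0.00152 > Keq = 4.94×10⁻⁴: net reverse reaction.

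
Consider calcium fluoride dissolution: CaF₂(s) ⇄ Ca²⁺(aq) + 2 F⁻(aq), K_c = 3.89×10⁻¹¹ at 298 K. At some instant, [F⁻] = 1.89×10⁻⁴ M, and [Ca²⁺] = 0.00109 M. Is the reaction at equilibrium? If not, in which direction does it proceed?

(CaF₂ is a pure solid — omitted from Q_c.)
Q_c = [Ca²⁺]·[F⁻]² = (0.00109)·(1.89×10⁻⁴)² = 3.89×10⁻¹¹
Q_c = 3.89×10⁻¹¹ = K_c, so the system is already at equilibrium.

no net change (already at equilibrium)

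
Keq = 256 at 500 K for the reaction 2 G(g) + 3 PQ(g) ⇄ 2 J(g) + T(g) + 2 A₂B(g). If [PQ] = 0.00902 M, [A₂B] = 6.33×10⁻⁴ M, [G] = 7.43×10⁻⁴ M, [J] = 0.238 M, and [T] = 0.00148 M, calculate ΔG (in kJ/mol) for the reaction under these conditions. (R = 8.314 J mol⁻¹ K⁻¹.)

Q = [J]²·[T]·[A₂B]² / ([G]²·[PQ]³) = (0.238)²·(0.00148)·(6.33×10⁻⁴)² / ((7.43×10⁻⁴)²·(0.00902)³) = 82.9
ΔG = RT ln(Q/Keq) = (8.314 J mol⁻¹ K⁻¹)(500 K) × ln(82.9/256)
   = (4.157 kJ/mol)(-1.128) = -4.69 kJ/mol
ΔG < 0, so the forward reaction is spontaneous (proceeds forward).

ΔG = -4.69 kJ/mol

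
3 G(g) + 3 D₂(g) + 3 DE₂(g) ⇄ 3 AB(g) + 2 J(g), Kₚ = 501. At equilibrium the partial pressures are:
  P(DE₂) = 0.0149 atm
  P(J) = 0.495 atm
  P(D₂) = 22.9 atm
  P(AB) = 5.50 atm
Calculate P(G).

P(G) = 1.27 atm

At equilibrium, Kₚ = P(AB)³·P(J)² / (P(G)³·P(D₂)³·P(DE₂)³) = 501.
(5.50)³·(0.495)² / ((P(G))³·(22.9)³·(0.0149)³) = 501
P(G)³ = 2.05 ⇒ P(G) = 1.27 atm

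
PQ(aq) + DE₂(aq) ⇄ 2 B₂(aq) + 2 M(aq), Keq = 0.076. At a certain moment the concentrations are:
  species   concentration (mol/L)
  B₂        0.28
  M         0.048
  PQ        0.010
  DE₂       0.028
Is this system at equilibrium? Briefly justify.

Q = [B₂]²·[M]² / ([PQ]·[DE₂]) = (0.28)²·(0.048)² / ((0.010)·(0.028)) = 0.65
Q = 0.65 > Keq = 0.076: net reverse reaction.

no; Q > K, reaction proceeds in reverse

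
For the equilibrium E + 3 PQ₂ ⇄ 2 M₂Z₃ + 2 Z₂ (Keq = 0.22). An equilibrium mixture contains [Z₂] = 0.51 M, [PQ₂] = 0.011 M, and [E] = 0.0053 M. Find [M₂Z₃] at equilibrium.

At equilibrium, Keq = [M₂Z₃]²·[Z₂]² / ([E]·[PQ₂]³) = 0.22.
([M₂Z₃])²·(0.51)² / ((0.0053)·(0.011)³) = 0.22
[M₂Z₃]² = 5.97×10⁻⁹ ⇒ [M₂Z₃] = 7.7×10⁻⁵ M

[M₂Z₃] = 7.7×10⁻⁵ M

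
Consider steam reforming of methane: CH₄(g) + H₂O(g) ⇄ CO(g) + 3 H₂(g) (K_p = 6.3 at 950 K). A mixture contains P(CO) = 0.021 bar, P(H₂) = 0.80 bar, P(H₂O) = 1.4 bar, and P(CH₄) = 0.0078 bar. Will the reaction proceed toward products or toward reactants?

Q_p = P(CO)·P(H₂)³ / (P(CH₄)·P(H₂O)) = (0.021)·(0.80)³ / ((0.0078)·(1.4)) = 0.98
Q_p = 0.98 < K_p = 6.3, so the forward reaction proceeds.

to the right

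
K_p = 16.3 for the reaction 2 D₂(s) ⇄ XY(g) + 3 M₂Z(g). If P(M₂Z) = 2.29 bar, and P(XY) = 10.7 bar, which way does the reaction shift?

reverse (toward reactants)

(D₂ is a pure solid — omitted from Q_p.)
Q_p = P(XY)·P(M₂Z)³ = (10.7)·(2.29)³ = 128
Q_p = 128 > K_p = 16.3, so the reverse reaction proceeds.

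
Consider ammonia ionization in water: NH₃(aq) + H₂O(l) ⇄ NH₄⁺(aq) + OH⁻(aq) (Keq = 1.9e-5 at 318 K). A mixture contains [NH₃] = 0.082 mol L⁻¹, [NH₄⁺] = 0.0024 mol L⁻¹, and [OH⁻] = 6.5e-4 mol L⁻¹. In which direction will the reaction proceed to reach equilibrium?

(H₂O is a pure liquid — omitted from Q.)
Q = [NH₄⁺]·[OH⁻] / [NH₃] = (0.0024)·(6.5e-4) / (0.082) = 1.9e-5
Q = 1.9e-5 = Keq, so the system is already at equilibrium.

at equilibrium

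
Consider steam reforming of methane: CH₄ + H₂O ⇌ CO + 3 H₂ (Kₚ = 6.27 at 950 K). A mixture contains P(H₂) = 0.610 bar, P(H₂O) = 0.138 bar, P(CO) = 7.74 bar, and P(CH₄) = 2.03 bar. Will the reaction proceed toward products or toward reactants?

Qₚ = P(CO)·P(H₂)³ / (P(CH₄)·P(H₂O)) = (7.74)·(0.610)³ / ((2.03)·(0.138)) = 6.27
Qₚ = 6.27 = Kₚ, so the system is already at equilibrium.

at equilibrium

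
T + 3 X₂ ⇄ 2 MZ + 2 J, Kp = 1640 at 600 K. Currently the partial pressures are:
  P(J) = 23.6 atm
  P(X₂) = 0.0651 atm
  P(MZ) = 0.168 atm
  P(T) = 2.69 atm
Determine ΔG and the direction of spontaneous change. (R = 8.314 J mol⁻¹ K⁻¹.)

Qp = P(MZ)²·P(J)² / (P(T)·P(X₂)³) = (0.168)²·(23.6)² / ((2.69)·(0.0651)³) = 21200
ΔG = RT ln(Qp/Kp) = (8.314 J mol⁻¹ K⁻¹)(600 K) × ln(21200/1640)
   = (4.988 kJ/mol)(2.559) = 12.8 kJ/mol
ΔG > 0, so the forward reaction is non-spontaneous (proceeds in reverse).

ΔG = 12.8 kJ/mol; the forward reaction is non-spontaneous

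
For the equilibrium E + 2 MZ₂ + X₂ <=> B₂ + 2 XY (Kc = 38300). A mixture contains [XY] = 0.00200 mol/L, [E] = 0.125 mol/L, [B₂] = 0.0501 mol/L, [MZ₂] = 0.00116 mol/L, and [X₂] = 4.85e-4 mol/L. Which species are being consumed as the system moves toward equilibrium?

Qc = [B₂]·[XY]² / ([E]·[MZ₂]²·[X₂]) = (0.0501)·(0.00200)² / ((0.125)·(0.00116)²·(4.85e-4)) = 2460
Qc = 2460 < Kc = 38300: net forward reaction.

E, MZ₂, X₂ (reactants)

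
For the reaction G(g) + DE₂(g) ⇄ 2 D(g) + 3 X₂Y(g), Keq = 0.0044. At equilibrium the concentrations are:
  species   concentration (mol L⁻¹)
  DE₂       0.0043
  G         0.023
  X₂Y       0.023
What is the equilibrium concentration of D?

[D] = 0.19 mol L⁻¹

At equilibrium, Keq = [D]²·[X₂Y]³ / ([G]·[DE₂]) = 0.0044.
([D])²·(0.023)³ / ((0.023)·(0.0043)) = 0.0044
[D]² = 0.0358 ⇒ [D] = 0.19 mol L⁻¹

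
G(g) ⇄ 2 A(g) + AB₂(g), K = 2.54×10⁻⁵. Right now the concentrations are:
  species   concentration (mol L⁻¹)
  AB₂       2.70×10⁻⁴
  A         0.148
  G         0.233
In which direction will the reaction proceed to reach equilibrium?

Q = [A]²·[AB₂] / [G] = (0.148)²·(2.70×10⁻⁴) / (0.233) = 2.54×10⁻⁵
Q = 2.54×10⁻⁵ = K, so the system is already at equilibrium.

neither direction; the system is at equilibrium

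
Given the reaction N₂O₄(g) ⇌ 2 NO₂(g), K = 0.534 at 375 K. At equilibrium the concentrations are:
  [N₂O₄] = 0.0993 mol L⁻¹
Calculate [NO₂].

At equilibrium, K = [NO₂]² / [N₂O₄] = 0.534.
([NO₂])² / (0.0993) = 0.534
[NO₂]² = 0.0530 ⇒ [NO₂] = 0.230 mol L⁻¹

[NO₂] = 0.230 mol L⁻¹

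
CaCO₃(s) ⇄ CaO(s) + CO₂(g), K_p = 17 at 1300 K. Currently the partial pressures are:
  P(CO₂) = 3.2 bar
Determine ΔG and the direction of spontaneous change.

(CaCO₃, CaO are pure solids — omitted from Q_p.)
Q_p = P(CO₂) = 3.20
ΔG = RT ln(Q_p/K_p) = (8.314 J mol⁻¹ K⁻¹)(1300 K) × ln(3.20/17)
   = (10.81 kJ/mol)(-1.670) = -18.1 kJ/mol
ΔG < 0, so the forward reaction is spontaneous (proceeds forward).

ΔG = -18.1 kJ/mol; the forward reaction is spontaneous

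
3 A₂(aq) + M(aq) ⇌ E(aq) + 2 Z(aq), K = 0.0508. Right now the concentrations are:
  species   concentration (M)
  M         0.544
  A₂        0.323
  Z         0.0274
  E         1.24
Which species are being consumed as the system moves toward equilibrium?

Q = [E]·[Z]² / ([A₂]³·[M]) = (1.24)·(0.0274)² / ((0.323)³·(0.544)) = 0.0508
Q = 0.0508 = K; the system is at equilibrium.

none (at equilibrium)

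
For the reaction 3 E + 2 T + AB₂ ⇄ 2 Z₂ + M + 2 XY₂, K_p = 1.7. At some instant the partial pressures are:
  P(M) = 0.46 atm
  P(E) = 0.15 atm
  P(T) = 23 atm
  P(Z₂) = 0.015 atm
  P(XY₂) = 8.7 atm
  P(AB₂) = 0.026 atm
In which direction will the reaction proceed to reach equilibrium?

Q_p = P(Z₂)²·P(M)·P(XY₂)² / (P(E)³·P(T)²·P(AB₂)) = (0.015)²·(0.46)·(8.7)² / ((0.15)³·(23)²·(0.026)) = 0.17
Q_p = 0.17 < K_p = 1.7, so the forward reaction proceeds.

forward (toward products)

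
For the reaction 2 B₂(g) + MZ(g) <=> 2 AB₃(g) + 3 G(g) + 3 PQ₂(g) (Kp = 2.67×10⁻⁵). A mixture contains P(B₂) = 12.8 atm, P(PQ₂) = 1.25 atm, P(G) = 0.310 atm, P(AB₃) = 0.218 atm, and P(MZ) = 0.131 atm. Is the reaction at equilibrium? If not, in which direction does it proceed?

toward reactants

Qp = P(AB₃)²·P(G)³·P(PQ₂)³ / (P(B₂)²·P(MZ)) = (0.218)²·(0.310)³·(1.25)³ / ((12.8)²·(0.131)) = 1.29×10⁻⁴
Qp = 1.29×10⁻⁴ > Kp = 2.67×10⁻⁵, so the reverse reaction proceeds.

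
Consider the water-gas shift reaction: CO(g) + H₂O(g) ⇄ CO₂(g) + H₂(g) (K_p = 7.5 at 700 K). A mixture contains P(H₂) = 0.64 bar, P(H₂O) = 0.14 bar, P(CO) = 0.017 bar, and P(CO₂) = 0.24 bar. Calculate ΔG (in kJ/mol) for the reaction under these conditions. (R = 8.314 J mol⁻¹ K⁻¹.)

Q_p = P(CO₂)·P(H₂) / (P(CO)·P(H₂O)) = (0.24)·(0.64) / ((0.017)·(0.14)) = 64.5
ΔG = RT ln(Q_p/K_p) = (8.314 J mol⁻¹ K⁻¹)(700 K) × ln(64.5/7.5)
   = (5.820 kJ/mol)(2.152) = 12.5 kJ/mol
ΔG > 0, so the forward reaction is non-spontaneous (proceeds in reverse).

ΔG = 12.5 kJ/mol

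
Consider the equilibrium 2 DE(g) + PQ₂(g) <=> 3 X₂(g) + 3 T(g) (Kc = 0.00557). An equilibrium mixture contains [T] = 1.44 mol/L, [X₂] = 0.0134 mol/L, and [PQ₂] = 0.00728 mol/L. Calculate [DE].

At equilibrium, Kc = [X₂]³·[T]³ / ([DE]²·[PQ₂]) = 0.00557.
(0.0134)³·(1.44)³ / (([DE])²·(0.00728)) = 0.00557
[DE]² = 0.177 ⇒ [DE] = 0.421 mol/L

[DE] = 0.421 mol/L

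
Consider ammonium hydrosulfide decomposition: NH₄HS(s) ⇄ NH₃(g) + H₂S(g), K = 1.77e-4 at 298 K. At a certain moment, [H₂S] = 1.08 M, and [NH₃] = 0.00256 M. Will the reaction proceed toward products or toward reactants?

(NH₄HS is a pure solid — omitted from Q.)
Q = [NH₃]·[H₂S] = (0.00256)·(1.08) = 0.00276
Q = 0.00276 > K = 1.77e-4, so the reverse reaction proceeds.

in the reverse direction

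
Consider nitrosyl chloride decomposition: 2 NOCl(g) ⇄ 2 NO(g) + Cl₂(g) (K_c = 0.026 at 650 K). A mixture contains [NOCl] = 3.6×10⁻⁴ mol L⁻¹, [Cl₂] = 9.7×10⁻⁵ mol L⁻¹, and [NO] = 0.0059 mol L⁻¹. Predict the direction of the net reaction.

Q_c = [NO]²·[Cl₂] / [NOCl]² = (0.0059)²·(9.7×10⁻⁵) / (3.6×10⁻⁴)² = 0.026
Q_c = 0.026 = K_c, so the system is already at equilibrium.

at equilibrium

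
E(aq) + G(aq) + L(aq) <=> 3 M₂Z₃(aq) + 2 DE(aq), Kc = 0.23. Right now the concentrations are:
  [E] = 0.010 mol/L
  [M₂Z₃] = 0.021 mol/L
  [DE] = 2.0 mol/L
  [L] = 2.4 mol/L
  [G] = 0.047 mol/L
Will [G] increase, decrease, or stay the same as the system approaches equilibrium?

decrease

Qc = [M₂Z₃]³·[DE]² / ([E]·[G]·[L]) = (0.021)³·(2.0)² / ((0.010)·(0.047)·(2.4)) = 0.033
Qc = 0.033 < Kc = 0.23: net forward reaction.
G is a reactant, so it decreases.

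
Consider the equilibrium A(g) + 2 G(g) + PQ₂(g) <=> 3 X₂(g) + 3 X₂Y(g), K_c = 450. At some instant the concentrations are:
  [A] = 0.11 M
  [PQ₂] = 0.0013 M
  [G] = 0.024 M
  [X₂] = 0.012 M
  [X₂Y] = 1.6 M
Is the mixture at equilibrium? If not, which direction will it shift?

Q_c = [X₂]³·[X₂Y]³ / ([A]·[G]²·[PQ₂]) = (0.012)³·(1.6)³ / ((0.11)·(0.024)²·(0.0013)) = 86
Q_c = 86 < K_c = 450: net forward reaction.

no; Q < K, reaction proceeds forward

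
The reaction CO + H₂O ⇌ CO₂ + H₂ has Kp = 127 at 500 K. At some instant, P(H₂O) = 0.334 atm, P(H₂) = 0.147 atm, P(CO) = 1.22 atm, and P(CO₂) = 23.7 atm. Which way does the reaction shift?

in the forward direction

Qp = P(CO₂)·P(H₂) / (P(CO)·P(H₂O)) = (23.7)·(0.147) / ((1.22)·(0.334)) = 8.55
Qp = 8.55 < Kp = 127, so the forward reaction proceeds.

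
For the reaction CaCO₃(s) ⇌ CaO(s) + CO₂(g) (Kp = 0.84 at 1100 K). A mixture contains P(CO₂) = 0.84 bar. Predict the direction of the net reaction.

no net change (already at equilibrium)

(CaCO₃, CaO are pure solids — omitted from Qp.)
Qp = P(CO₂) = 0.84
Qp = 0.84 = Kp, so the system is already at equilibrium.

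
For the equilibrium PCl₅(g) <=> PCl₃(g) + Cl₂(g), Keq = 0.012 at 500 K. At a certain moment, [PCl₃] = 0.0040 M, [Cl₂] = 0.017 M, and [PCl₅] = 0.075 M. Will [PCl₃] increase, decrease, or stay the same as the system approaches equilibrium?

Q = [PCl₃]·[Cl₂] / [PCl₅] = (0.0040)·(0.017) / (0.075) = 9.1×10⁻⁴
Q = 9.1×10⁻⁴ < Keq = 0.012: net forward reaction.
PCl₃ is a product, so it increases.

increase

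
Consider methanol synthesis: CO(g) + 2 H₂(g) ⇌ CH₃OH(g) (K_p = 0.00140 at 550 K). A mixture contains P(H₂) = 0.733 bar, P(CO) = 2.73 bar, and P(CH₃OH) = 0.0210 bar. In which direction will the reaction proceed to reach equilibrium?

Q_p = P(CH₃OH) / (P(CO)·P(H₂)²) = (0.0210) / ((2.73)·(0.733)²) = 0.0143
Q_p = 0.0143 > K_p = 0.00140, so the reverse reaction proceeds.

toward reactants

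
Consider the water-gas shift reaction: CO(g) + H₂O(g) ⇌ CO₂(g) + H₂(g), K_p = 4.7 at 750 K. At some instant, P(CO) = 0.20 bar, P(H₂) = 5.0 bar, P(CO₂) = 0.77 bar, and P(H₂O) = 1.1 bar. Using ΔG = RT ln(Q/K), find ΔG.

Q_p = P(CO₂)·P(H₂) / (P(CO)·P(H₂O)) = (0.77)·(5.0) / ((0.20)·(1.1)) = 17.5
ΔG = RT ln(Q_p/K_p) = (8.314 J mol⁻¹ K⁻¹)(750 K) × ln(17.5/4.7)
   = (6.236 kJ/mol)(1.315) = 8.20 kJ/mol
ΔG > 0, so the forward reaction is non-spontaneous (proceeds in reverse).

ΔG = 8.20 kJ/mol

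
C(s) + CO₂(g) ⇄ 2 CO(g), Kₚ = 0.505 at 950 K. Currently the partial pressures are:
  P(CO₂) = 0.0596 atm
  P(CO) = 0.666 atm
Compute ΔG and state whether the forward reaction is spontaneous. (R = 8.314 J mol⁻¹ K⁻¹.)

ΔG = 21.2 kJ/mol; the forward reaction is non-spontaneous

(C is a pure solid — omitted from Qₚ.)
Qₚ = P(CO)² / P(CO₂) = (0.666)² / (0.0596) = 7.44
ΔG = RT ln(Qₚ/Kₚ) = (8.314 J mol⁻¹ K⁻¹)(950 K) × ln(7.44/0.505)
   = (7.898 kJ/mol)(2.690) = 21.2 kJ/mol
ΔG > 0, so the forward reaction is non-spontaneous (proceeds in reverse).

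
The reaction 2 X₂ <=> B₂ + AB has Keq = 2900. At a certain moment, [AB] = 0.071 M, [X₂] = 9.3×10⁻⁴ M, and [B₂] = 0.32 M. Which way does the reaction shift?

Q = [B₂]·[AB] / [X₂]² = (0.32)·(0.071) / (9.3×10⁻⁴)² = 26000
Q = 26000 > Keq = 2900, so the reverse reaction proceeds.

reverse (toward reactants)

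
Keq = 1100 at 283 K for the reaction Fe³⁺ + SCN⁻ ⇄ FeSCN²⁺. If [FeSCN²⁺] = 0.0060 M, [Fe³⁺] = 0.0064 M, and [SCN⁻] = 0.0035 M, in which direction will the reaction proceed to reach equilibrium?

forward (toward products)

Q = [FeSCN²⁺] / ([Fe³⁺]·[SCN⁻]) = (0.0060) / ((0.0064)·(0.0035)) = 270
Q = 270 < Keq = 1100, so the forward reaction proceeds.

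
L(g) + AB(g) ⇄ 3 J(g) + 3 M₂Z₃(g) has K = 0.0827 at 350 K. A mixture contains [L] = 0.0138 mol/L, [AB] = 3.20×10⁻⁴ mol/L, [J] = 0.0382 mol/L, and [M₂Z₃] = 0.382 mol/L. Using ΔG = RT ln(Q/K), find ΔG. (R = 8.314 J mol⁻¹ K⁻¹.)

ΔG = 6.23 kJ/mol

Q = [J]³·[M₂Z₃]³ / ([L]·[AB]) = (0.0382)³·(0.382)³ / ((0.0138)·(3.20×10⁻⁴)) = 0.704
ΔG = RT ln(Q/K) = (8.314 J mol⁻¹ K⁻¹)(350 K) × ln(0.704/0.0827)
   = (2.910 kJ/mol)(2.142) = 6.23 kJ/mol
ΔG > 0, so the forward reaction is non-spontaneous (proceeds in reverse).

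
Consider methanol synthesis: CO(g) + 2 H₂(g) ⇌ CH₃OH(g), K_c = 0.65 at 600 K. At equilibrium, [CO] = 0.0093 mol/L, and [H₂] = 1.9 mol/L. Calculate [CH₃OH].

At equilibrium, K_c = [CH₃OH] / ([CO]·[H₂]²) = 0.65.
([CH₃OH]) / ((0.0093)·(1.9)²) = 0.65
[CH₃OH] = 0.0218 = 0.022 mol/L

[CH₃OH] = 0.022 mol/L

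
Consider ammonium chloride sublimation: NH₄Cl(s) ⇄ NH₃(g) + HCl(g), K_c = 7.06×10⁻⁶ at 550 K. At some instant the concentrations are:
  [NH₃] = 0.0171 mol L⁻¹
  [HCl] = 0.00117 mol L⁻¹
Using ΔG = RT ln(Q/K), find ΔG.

(NH₄Cl is a pure solid — omitted from Q_c.)
Q_c = [NH₃]·[HCl] = (0.0171)·(0.00117) = 2.00×10⁻⁵
ΔG = RT ln(Q_c/K_c) = (8.314 J mol⁻¹ K⁻¹)(550 K) × ln(2.00×10⁻⁵/7.06×10⁻⁶)
   = (4.573 kJ/mol)(1.041) = 4.76 kJ/mol
ΔG > 0, so the forward reaction is non-spontaneous (proceeds in reverse).

ΔG = 4.76 kJ/mol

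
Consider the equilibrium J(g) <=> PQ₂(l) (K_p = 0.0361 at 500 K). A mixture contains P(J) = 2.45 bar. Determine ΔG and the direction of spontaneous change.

(PQ₂ is a pure liquid — omitted from Q_p.)
Q_p = 1 / P(J) = 1 / (2.45) = 0.408
ΔG = RT ln(Q_p/K_p) = (8.314 J mol⁻¹ K⁻¹)(500 K) × ln(0.408/0.0361)
   = (4.157 kJ/mol)(2.425) = 10.1 kJ/mol
ΔG > 0, so the forward reaction is non-spontaneous (proceeds in reverse).

ΔG = 10.1 kJ/mol; the forward reaction is non-spontaneous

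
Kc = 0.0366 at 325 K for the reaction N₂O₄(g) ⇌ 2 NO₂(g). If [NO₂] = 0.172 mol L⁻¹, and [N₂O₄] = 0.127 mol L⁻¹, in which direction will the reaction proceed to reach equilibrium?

in the reverse direction

Qc = [NO₂]² / [N₂O₄] = (0.172)² / (0.127) = 0.233
Qc = 0.233 > Kc = 0.0366, so the reverse reaction proceeds.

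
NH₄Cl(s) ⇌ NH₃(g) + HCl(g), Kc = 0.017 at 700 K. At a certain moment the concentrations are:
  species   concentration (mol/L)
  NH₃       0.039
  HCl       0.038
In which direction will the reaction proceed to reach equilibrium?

(NH₄Cl is a pure solid — omitted from Qc.)
Qc = [NH₃]·[HCl] = (0.039)·(0.038) = 0.0015
Qc = 0.0015 < Kc = 0.017, so the forward reaction proceeds.

toward products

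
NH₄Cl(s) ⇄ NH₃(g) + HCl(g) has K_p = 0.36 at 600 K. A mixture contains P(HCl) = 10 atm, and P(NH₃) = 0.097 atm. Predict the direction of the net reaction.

(NH₄Cl is a pure solid — omitted from Q_p.)
Q_p = P(NH₃)·P(HCl) = (0.097)·(10) = 0.97
Q_p = 0.97 > K_p = 0.36, so the reverse reaction proceeds.

to the left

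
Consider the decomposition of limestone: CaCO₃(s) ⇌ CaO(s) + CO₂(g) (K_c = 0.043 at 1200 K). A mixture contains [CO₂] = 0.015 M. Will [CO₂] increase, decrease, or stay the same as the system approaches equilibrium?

(CaCO₃, CaO are pure solids — omitted from Q_c.)
Q_c = [CO₂] = 0.015
Q_c = 0.015 < K_c = 0.043: net forward reaction.
CO₂ is a product, so it increases.

increase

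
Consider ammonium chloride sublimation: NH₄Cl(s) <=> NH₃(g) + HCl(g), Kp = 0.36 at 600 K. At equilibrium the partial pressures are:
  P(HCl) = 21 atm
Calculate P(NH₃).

P(NH₃) = 0.017 atm

(NH₄Cl is a pure solid — omitted from Kp.)
At equilibrium, Kp = P(NH₃)·P(HCl) = 0.36.
(P(NH₃))·(21) = 0.36
P(NH₃) = 0.0171 = 0.017 atm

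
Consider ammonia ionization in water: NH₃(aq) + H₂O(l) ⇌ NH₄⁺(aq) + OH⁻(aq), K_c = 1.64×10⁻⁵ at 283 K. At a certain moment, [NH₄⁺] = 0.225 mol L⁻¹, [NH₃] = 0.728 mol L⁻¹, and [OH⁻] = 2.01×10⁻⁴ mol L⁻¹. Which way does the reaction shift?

in the reverse direction

(H₂O is a pure liquid — omitted from Q_c.)
Q_c = [NH₄⁺]·[OH⁻] / [NH₃] = (0.225)·(2.01×10⁻⁴) / (0.728) = 6.21×10⁻⁵
Q_c = 6.21×10⁻⁵ > K_c = 1.64×10⁻⁵, so the reverse reaction proceeds.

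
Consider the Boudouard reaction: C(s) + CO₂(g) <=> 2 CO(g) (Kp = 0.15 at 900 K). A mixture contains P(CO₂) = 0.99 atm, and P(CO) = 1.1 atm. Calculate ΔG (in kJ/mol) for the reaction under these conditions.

(C is a pure solid — omitted from Qp.)
Qp = P(CO)² / P(CO₂) = (1.1)² / (0.99) = 1.22
ΔG = RT ln(Qp/Kp) = (8.314 J mol⁻¹ K⁻¹)(900 K) × ln(1.22/0.15)
   = (7.483 kJ/mol)(2.096) = 15.7 kJ/mol
ΔG > 0, so the forward reaction is non-spontaneous (proceeds in reverse).

ΔG = 15.7 kJ/mol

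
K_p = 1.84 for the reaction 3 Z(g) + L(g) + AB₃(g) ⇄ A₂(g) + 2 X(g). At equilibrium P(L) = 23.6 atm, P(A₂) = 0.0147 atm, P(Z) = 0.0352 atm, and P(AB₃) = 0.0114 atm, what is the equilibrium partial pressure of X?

At equilibrium, K_p = P(A₂)·P(X)² / (P(Z)³·P(L)·P(AB₃)) = 1.84.
(0.0147)·(P(X))² / ((0.0352)³·(23.6)·(0.0114)) = 1.84
P(X)² = 0.00147 ⇒ P(X) = 0.0383 atm

P(X) = 0.0383 atm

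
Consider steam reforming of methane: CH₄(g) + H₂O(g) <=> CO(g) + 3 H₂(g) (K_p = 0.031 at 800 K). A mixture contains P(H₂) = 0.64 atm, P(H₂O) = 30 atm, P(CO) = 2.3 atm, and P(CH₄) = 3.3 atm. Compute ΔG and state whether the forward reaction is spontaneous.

Q_p = P(CO)·P(H₂)³ / (P(CH₄)·P(H₂O)) = (2.3)·(0.64)³ / ((3.3)·(30)) = 0.00609
ΔG = RT ln(Q_p/K_p) = (8.314 J mol⁻¹ K⁻¹)(800 K) × ln(0.00609/0.031)
   = (6.651 kJ/mol)(-1.627) = -10.8 kJ/mol
ΔG < 0, so the forward reaction is spontaneous (proceeds forward).

ΔG = -10.8 kJ/mol; the forward reaction is spontaneous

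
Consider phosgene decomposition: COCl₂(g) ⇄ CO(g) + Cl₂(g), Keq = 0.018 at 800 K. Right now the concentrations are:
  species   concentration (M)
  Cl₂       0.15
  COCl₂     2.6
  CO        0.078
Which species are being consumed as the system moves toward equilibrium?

Q = [CO]·[Cl₂] / [COCl₂] = (0.078)·(0.15) / (2.6) = 0.0045
Q = 0.0045 < Keq = 0.018: net forward reaction.

COCl₂ (reactants)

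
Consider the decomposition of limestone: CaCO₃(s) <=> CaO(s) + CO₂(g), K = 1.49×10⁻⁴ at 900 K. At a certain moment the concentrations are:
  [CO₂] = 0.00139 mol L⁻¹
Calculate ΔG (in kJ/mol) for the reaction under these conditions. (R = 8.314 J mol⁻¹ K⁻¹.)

(CaCO₃, CaO are pure solids — omitted from Q.)
Q = [CO₂] = 0.00139
ΔG = RT ln(Q/K) = (8.314 J mol⁻¹ K⁻¹)(900 K) × ln(0.00139/1.49×10⁻⁴)
   = (7.483 kJ/mol)(2.233) = 16.7 kJ/mol
ΔG > 0, so the forward reaction is non-spontaneous (proceeds in reverse).

ΔG = 16.7 kJ/mol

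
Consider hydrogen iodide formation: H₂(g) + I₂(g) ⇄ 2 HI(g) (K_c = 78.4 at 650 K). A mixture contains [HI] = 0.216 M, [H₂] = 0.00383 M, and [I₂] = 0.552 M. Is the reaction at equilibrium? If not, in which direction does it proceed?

in the forward direction

Q_c = [HI]² / ([H₂]·[I₂]) = (0.216)² / ((0.00383)·(0.552)) = 22.1
Q_c = 22.1 < K_c = 78.4, so the forward reaction proceeds.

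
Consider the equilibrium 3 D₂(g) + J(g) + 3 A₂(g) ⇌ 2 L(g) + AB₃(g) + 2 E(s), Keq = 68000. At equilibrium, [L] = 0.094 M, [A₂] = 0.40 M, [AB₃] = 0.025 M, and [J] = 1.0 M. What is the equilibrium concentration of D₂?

[D₂] = 0.0037 M

(E is a pure solid — omitted from Keq.)
At equilibrium, Keq = [L]²·[AB₃] / ([D₂]³·[J]·[A₂]³) = 68000.
(0.094)²·(0.025) / (([D₂])³·(1.0)·(0.40)³) = 68000
[D₂]³ = 5.08×10⁻⁸ ⇒ [D₂] = 0.0037 M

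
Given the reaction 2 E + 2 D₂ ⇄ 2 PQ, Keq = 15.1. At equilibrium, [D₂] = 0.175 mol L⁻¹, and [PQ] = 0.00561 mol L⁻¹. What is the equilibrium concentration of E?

[E] = 0.00825 mol L⁻¹

At equilibrium, Keq = [PQ]² / ([E]²·[D₂]²) = 15.1.
(0.00561)² / (([E])²·(0.175)²) = 15.1
[E]² = 6.81×10⁻⁵ ⇒ [E] = 0.00825 mol L⁻¹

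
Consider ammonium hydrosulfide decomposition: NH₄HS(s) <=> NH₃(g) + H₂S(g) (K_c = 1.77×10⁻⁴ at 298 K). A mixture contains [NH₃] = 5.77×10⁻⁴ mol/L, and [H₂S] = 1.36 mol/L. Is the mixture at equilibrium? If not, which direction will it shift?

no; Q > K, reaction proceeds in reverse

(NH₄HS is a pure solid — omitted from Q_c.)
Q_c = [NH₃]·[H₂S] = (5.77×10⁻⁴)·(1.36) = 7.85×10⁻⁴
Q_c = 7.85×10⁻⁴ > K_c = 1.77×10⁻⁴: net reverse reaction.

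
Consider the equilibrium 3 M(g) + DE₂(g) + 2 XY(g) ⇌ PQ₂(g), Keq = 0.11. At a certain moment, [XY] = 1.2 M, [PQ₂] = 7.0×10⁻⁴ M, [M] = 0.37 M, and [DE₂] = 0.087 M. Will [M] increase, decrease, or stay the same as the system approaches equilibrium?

Q = [PQ₂] / ([M]³·[DE₂]·[XY]²) = (7.0×10⁻⁴) / ((0.37)³·(0.087)·(1.2)²) = 0.11
Q = 0.11 = Keq; the system is at equilibrium.

stay the same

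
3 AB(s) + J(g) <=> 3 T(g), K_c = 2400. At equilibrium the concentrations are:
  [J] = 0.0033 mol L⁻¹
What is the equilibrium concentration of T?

[T] = 2.0 mol L⁻¹

(AB is a pure solid — omitted from K_c.)
At equilibrium, K_c = [T]³ / [J] = 2400.
([T])³ / (0.0033) = 2400
[T]³ = 7.92 ⇒ [T] = 2.0 mol L⁻¹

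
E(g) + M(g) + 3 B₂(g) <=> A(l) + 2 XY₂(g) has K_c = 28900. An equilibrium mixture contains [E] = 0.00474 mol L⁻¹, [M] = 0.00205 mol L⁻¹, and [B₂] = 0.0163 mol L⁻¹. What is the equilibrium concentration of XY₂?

[XY₂] = 0.00110 mol L⁻¹

(A is a pure liquid — omitted from K_c.)
At equilibrium, K_c = [XY₂]² / ([E]·[M]·[B₂]³) = 28900.
([XY₂])² / ((0.00474)·(0.00205)·(0.0163)³) = 28900
[XY₂]² = 1.22e-6 ⇒ [XY₂] = 0.00110 mol L⁻¹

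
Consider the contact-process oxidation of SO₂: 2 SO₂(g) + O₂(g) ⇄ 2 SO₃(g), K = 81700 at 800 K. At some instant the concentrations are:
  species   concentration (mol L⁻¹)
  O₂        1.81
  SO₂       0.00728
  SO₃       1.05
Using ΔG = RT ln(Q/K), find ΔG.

ΔG = -13.0 kJ/mol

Q = [SO₃]² / ([SO₂]²·[O₂]) = (1.05)² / ((0.00728)²·(1.81)) = 11500
ΔG = RT ln(Q/K) = (8.314 J mol⁻¹ K⁻¹)(800 K) × ln(11500/81700)
   = (6.651 kJ/mol)(-1.961) = -13.0 kJ/mol
ΔG < 0, so the forward reaction is spontaneous (proceeds forward).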